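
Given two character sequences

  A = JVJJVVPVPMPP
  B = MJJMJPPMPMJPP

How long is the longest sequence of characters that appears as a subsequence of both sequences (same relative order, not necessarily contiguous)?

Match J [1,2], J [3,3], J [4,5], P [7,7], P [9,9], M [10,10], P [11,12], P [12,13] — 8 characters in the same relative order in both. The LCS DP gives dp[12][13] = 8, so this is optimal.

8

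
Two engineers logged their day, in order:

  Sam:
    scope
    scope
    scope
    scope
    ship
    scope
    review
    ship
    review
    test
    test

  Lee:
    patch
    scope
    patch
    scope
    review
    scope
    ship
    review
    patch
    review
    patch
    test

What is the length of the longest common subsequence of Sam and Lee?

Match scope [1,2]; then scope [2,4]; then scope [4,6]; then ship [5,7]; then review [7,8]; then review [9,10]; then test [11,12] — 7 tasks in the same relative order in both. dp[11][12] = 7 confirms this is the maximum.

7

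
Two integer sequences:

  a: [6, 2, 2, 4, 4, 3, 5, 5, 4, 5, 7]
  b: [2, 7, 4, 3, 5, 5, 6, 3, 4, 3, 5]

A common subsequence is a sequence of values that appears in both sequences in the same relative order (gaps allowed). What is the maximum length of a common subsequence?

Match 2 [2,1] → 4 [5,3] → 3 [6,4] → 5 [7,5] → 5 [8,6] → 4 [9,9] → 5 [10,11] — 7 values in the same relative order in both. dp[11][11] = 7 confirms this is the maximum.

7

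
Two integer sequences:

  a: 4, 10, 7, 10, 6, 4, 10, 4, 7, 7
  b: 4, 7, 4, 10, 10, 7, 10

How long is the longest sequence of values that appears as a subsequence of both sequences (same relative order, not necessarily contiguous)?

5

Let dp[i][j] be the LCS length of the first i values of a and the first j values of b. dp[i][j] = dp[i-1][j-1]+1 when the i-th and j-th values match, else max(dp[i-1][j], dp[i][j-1]).
    ·  4  7  4 10 10  7 10
 ·  0  0  0  0  0  0  0  0
 4  0  1  1  1  1  1  1  1
10  0  1  1  1  2  2  2  2
 7  0  1  2  2  2  2  3  3
10  0  1  2  2  3  3  3  4
 6  0  1  2  2  3  3  3  4
 4  0  1  2  3  3  3  3  4
10  0  1  2  3  4  4  4  4
 4  0  1  2  3  4  4  4  4
 7  0  1  2  3  4  4  5  5
 7  0  1  2  3  4  4  5  5
dp[10][7] = 5. One LCS (by backtracking along matches): 4, 7, 10, 10, 7.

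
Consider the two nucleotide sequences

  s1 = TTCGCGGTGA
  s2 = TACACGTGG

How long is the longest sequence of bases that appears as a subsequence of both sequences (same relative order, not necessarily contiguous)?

Match T at s1[1]=s2[1], then C at s1[3]=s2[3], then C at s1[5]=s2[5], then G at s1[6]=s2[6], then G at s1[7]=s2[8], then G at s1[9]=s2[9] — 6 bases in the same relative order in both, and the DP table's final entry dp[10][9] is also 6, so no common subsequence is longer.

6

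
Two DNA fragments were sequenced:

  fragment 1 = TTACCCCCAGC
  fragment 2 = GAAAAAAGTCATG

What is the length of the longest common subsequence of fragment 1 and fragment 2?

Pick T (fragment 1 #2, fragment 2 #9) → C (fragment 1 #8, fragment 2 #10) → A (fragment 1 #9, fragment 2 #11) → G (fragment 1 #10, fragment 2 #13); all 4 bases appear in both, in order. Since dp[11][13] = 4, nothing longer is possible.

4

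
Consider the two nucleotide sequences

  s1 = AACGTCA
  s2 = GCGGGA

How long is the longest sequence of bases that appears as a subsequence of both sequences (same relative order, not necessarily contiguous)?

3

Let dp[i][j] be the LCS length of the first i bases of s1 and the first j bases of s2. dp[i][j] = dp[i-1][j-1]+1 when the i-th and j-th bases match, else max(dp[i-1][j], dp[i][j-1]).
    ·  G  C  G  G  G  A
 ·  0  0  0  0  0  0  0
 A  0  0  0  0  0  0  1
 A  0  0  0  0  0  0  1
 C  0  0  1  1  1  1  1
 G  0  1  1  2  2  2  2
 T  0  1  1  2  2  2  2
 C  0  1  2  2  2  2  2
 A  0  1  2  2  2  2  3
dp[7][6] = 3. One LCS (by backtracking along matches): CGA.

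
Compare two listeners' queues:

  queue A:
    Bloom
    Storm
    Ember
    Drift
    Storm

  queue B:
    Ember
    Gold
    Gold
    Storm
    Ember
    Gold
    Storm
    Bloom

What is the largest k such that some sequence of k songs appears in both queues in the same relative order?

3

One common subsequence of length 3: Storm at queue A[2]=queue B[4]; then Ember at queue A[3]=queue B[5]; then Storm at queue A[5]=queue B[7]. dp[5][8] = 3 confirms this is the maximum.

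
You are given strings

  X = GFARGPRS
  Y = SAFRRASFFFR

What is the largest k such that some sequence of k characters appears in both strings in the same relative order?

Pick F at X[2]=Y[3] → R at X[4]=Y[4] → R at X[7]=Y[5] → S at X[8]=Y[7]; all 4 characters appear in both, in order. dp[8][11] = 4 confirms this is the maximum.

4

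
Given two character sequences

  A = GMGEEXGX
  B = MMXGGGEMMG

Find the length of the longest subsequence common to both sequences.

4

One common subsequence of length 4: G [1,5] → G [3,6] → E [4,7] → G [7,10], and the DP table's final entry dp[8][10] is also 4, so no common subsequence is longer.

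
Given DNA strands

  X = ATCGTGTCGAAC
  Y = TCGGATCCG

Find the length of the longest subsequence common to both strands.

7

Match T (X #2, Y #1); then C (X #3, Y #2); then G (X #4, Y #3); then G (X #6, Y #4); then T (X #7, Y #6); then C (X #8, Y #8); then G (X #9, Y #9) — 7 bases in the same relative order in both, and the DP table's final entry dp[12][9] is also 7, so no common subsequence is longer.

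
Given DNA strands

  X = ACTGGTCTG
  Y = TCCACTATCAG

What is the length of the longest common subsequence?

6

One common subsequence of length 6: A (X #1, Y #4), then C (X #2, Y #5), then T (X #3, Y #6), then T (X #6, Y #8), then C (X #7, Y #9), then G (X #9, Y #11), and the DP table's final entry dp[9][11] is also 6, so no common subsequence is longer.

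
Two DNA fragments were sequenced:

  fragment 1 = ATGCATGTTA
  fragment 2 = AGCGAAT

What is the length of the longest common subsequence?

5

Let dp[i][j] be the LCS length of the first i bases of fragment 1 and the first j bases of fragment 2. dp[i][j] = dp[i-1][j-1]+1 when the i-th and j-th bases match, else max(dp[i-1][j], dp[i][j-1]).
    ·  A  G  C  G  A  A  T
 ·  0  0  0  0  0  0  0  0
 A  0  1  1  1  1  1  1  1
 T  0  1  1  1  1  1  1  2
 G  0  1  2  2  2  2  2  2
 C  0  1  2  3  3  3  3  3
 A  0  1  2  3  3  4  4  4
 T  0  1  2  3  3  4  4  5
 G  0  1  2  3  4  4  4  5
 T  0  1  2  3  4  4  4  5
 T  0  1  2  3  4  4  4  5
 A  0  1  2  3  4  5  5  5
dp[10][7] = 5. One LCS (by backtracking along matches): AGCAT.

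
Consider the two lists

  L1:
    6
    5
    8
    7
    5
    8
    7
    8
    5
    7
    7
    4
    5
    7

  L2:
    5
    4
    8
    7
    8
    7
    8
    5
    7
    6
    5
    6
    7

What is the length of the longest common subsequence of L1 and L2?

10

Match 5 (L1 #2, L2 #1); then 8 (L1 #3, L2 #3); then 7 (L1 #4, L2 #4); then 8 (L1 #6, L2 #5); then 7 (L1 #7, L2 #6); then 8 (L1 #8, L2 #7); then 5 (L1 #9, L2 #8); then 7 (L1 #10, L2 #9); then 5 (L1 #13, L2 #11); then 7 (L1 #14, L2 #13) — 10 values in the same relative order in both, and the DP table's final entry dp[14][13] is also 10, so no common subsequence is longer.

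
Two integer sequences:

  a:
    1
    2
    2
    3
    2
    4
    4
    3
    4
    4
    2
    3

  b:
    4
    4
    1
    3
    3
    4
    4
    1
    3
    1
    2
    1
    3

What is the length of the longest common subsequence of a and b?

7

Pick 1 [1,3], then 3 [4,5], then 4 [6,6], then 4 [7,7], then 3 [8,9], then 2 [11,11], then 3 [12,13]; all 7 values appear in both, in order. Since dp[12][13] = 7, nothing longer is possible.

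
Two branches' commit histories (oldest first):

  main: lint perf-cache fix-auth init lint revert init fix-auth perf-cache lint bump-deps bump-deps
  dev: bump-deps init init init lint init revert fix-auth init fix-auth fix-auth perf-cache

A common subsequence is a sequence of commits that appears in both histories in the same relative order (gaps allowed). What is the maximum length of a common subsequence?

One common subsequence of length 6: lint [1,5], then init [4,6], then revert [6,7], then init [7,9], then fix-auth [8,11], then perf-cache [9,12]. The LCS DP gives dp[12][12] = 6, so this is optimal.

6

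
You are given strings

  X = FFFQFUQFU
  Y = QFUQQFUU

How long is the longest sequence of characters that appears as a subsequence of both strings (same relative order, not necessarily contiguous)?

6

Pick Q [4,1], then F [5,2], then U [6,3], then Q [7,5], then F [8,6], then U [9,8]; all 6 characters appear in both, in order. dp[9][8] = 6 confirms this is the maximum.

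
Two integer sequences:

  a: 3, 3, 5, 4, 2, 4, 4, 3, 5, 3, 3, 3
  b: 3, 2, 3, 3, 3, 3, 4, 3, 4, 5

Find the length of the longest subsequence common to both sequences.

Let dp[i][j] be the LCS length of the first i values of a and the first j values of b. dp[i][j] = dp[i-1][j-1]+1 when the i-th and j-th values match, else max(dp[i-1][j], dp[i][j-1]).
    ·  3  2  3  3  3  3  4  3  4  5
 ·  0  0  0  0  0  0  0  0  0  0  0
 3  0  1  1  1  1  1  1  1  1  1  1
 3  0  1  1  2  2  2  2  2  2  2  2
 5  0  1  1  2  2  2  2  2  2  2  3
 4  0  1  1  2  2  2  2  3  3  3  3
 2  0  1  2  2  2  2  2  3  3  3  3
 4  0  1  2  2  2  2  2  3  3  4  4
 4  0  1  2  2  2  2  2  3  3  4  4
 3  0  1  2  3  3  3  3  3  4  4  4
 5  0  1  2  3  3  3  3  3  4  4  5
 3  0  1  2  3  4  4  4  4  4  4  5
 3  0  1  2  3  4  5  5  5  5  5  5
 3  0  1  2  3  4  5  6  6  6  6  6
dp[12][10] = 6. One LCS (by backtracking along matches): 3, 3, 3, 3, 3, 3.

6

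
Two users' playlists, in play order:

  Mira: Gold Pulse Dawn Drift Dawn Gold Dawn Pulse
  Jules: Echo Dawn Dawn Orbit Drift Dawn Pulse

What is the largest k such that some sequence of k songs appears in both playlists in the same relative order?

4

Taking Dawn at Mira[3]=Jules[3] → Drift at Mira[4]=Jules[5] → Dawn at Mira[7]=Jules[6] → Pulse at Mira[8]=Jules[7] gives a common subsequence of length 4, and the DP table's final entry dp[8][7] is also 4, so no common subsequence is longer.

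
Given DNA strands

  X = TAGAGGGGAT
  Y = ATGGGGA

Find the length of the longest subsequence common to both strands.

One common subsequence of length 6: T [1,2], then G [5,3], then G [6,4], then G [7,5], then G [8,6], then A [9,7], and the DP table's final entry dp[10][7] is also 6, so no common subsequence is longer.

6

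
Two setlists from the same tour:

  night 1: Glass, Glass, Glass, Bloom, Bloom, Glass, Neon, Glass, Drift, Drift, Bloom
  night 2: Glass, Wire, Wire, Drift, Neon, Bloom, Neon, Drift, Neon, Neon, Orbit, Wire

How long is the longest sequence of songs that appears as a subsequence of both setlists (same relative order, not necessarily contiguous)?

Pick Glass [1,1], Bloom [5,6], Neon [7,7], Drift [9,8]; all 4 songs appear in both, in order. Since dp[11][12] = 4, nothing longer is possible.

4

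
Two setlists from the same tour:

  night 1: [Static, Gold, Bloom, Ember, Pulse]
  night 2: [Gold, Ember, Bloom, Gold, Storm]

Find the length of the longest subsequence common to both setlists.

Taking Gold (night 1 #2, night 2 #1), then Bloom (night 1 #3, night 2 #3) gives a common subsequence of length 2. The LCS DP gives dp[5][5] = 2, so this is optimal.

2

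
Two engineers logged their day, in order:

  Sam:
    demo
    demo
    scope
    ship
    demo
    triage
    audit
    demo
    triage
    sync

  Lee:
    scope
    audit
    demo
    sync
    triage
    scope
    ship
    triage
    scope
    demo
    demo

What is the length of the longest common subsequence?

One common subsequence of length 5: demo [1,3], scope [3,6], ship [4,7], demo [5,10], demo [8,11]. dp[10][11] = 5 confirms this is the maximum.

5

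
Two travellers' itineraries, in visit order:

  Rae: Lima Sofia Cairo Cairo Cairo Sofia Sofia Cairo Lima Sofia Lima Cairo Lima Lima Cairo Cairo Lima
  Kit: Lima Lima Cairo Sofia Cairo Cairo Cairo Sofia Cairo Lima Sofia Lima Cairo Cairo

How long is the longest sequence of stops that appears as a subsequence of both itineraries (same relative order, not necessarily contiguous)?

Match Lima [1,2]; then Sofia [2,4]; then Cairo [3,5]; then Cairo [4,6]; then Cairo [5,7]; then Sofia [7,8]; then Cairo [8,9]; then Lima [9,10]; then Sofia [10,11]; then Lima [14,12]; then Cairo [15,13]; then Cairo [16,14] — 12 stops in the same relative order in both. dp[17][14] = 12 confirms this is the maximum.

12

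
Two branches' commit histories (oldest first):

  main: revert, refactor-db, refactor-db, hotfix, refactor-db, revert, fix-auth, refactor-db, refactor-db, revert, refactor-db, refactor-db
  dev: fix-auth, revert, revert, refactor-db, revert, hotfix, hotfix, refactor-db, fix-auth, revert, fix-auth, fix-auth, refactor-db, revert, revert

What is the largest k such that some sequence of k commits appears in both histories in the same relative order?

Pick revert (main #1, dev #3), then refactor-db (main #2, dev #4), then hotfix (main #4, dev #7), then refactor-db (main #5, dev #8), then revert (main #6, dev #10), then fix-auth (main #7, dev #12), then refactor-db (main #8, dev #13), then revert (main #10, dev #15); all 8 commits appear in both, in order. The LCS DP gives dp[12][15] = 8, so this is optimal.

8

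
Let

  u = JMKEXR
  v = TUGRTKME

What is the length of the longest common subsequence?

Taking M (u #2, v #7), E (u #4, v #8) gives a common subsequence of length 2. Since dp[6][8] = 2, nothing longer is possible.

2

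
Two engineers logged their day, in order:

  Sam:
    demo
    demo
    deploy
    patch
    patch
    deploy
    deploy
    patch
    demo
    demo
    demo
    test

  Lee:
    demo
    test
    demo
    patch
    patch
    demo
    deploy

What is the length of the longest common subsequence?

5

Match demo [1,1] → demo [2,3] → patch [4,4] → patch [5,5] → deploy [7,7] — 5 tasks in the same relative order in both. dp[12][7] = 5 confirms this is the maximum.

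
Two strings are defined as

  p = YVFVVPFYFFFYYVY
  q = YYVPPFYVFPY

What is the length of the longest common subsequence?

7

One common subsequence of length 7: Y [1,2] → V [2,3] → P [6,5] → F [7,6] → Y [8,7] → F [9,9] → Y [15,11]. The LCS DP gives dp[15][11] = 7, so this is optimal.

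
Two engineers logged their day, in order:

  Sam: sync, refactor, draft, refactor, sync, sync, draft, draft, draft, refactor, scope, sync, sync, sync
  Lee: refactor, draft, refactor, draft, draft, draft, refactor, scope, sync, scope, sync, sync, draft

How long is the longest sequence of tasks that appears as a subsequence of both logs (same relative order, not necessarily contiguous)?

Taking refactor at Sam[2]=Lee[1]; then draft at Sam[3]=Lee[2]; then refactor at Sam[4]=Lee[3]; then draft at Sam[7]=Lee[4]; then draft at Sam[8]=Lee[5]; then draft at Sam[9]=Lee[6]; then refactor at Sam[10]=Lee[7]; then scope at Sam[11]=Lee[8]; then sync at Sam[12]=Lee[9]; then sync at Sam[13]=Lee[11]; then sync at Sam[14]=Lee[12] gives a common subsequence of length 11, and the DP table's final entry dp[14][13] is also 11, so no common subsequence is longer.

11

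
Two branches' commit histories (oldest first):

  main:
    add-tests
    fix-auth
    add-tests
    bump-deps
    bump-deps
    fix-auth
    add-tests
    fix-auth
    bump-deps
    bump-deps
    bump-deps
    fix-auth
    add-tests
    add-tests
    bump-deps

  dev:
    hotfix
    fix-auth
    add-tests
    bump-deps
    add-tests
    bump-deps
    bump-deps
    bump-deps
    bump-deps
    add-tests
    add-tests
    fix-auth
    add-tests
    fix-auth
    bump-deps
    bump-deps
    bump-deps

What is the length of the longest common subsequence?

Pick add-tests (main #1, dev #3), add-tests (main #3, dev #5), bump-deps (main #4, dev #8), bump-deps (main #5, dev #9), fix-auth (main #6, dev #12), add-tests (main #7, dev #13), fix-auth (main #8, dev #14), bump-deps (main #10, dev #15), bump-deps (main #11, dev #16), bump-deps (main #15, dev #17); all 10 commits appear in both, in order. The LCS DP gives dp[15][17] = 10, so this is optimal.

10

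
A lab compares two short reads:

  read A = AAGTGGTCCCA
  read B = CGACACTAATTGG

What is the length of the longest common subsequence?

5

One common subsequence of length 5: A at read A[1]=read B[8]; then A at read A[2]=read B[9]; then T at read A[4]=read B[11]; then G at read A[5]=read B[12]; then G at read A[6]=read B[13]. dp[11][13] = 5 confirms this is the maximum.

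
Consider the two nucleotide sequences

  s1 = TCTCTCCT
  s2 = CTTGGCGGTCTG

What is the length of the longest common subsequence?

6

One common subsequence of length 6: T (s1 #1, s2 #2), T (s1 #3, s2 #3), C (s1 #4, s2 #6), T (s1 #5, s2 #9), C (s1 #7, s2 #10), T (s1 #8, s2 #11), and the DP table's final entry dp[8][12] is also 6, so no common subsequence is longer.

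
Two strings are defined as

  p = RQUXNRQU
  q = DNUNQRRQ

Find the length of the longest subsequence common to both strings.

Taking U [3,3], N [5,4], R [6,7], Q [7,8] gives a common subsequence of length 4. The LCS DP gives dp[8][8] = 4, so this is optimal.

4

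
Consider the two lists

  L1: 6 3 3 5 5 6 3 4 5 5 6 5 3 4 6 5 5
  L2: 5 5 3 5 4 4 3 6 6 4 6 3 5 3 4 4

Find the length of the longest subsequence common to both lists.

One common subsequence of length 8: 3 [2,3], 3 [3,7], 6 [6,9], 4 [8,10], 6 [11,11], 5 [12,13], 3 [13,14], 4 [14,16]. The LCS DP gives dp[17][16] = 8, so this is optimal.

8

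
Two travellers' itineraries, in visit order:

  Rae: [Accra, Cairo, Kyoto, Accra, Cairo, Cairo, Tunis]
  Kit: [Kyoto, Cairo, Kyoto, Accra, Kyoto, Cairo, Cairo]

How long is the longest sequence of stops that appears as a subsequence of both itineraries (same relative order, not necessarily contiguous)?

5

Match Cairo [2,2], Kyoto [3,3], Accra [4,4], Cairo [5,6], Cairo [6,7] — 5 stops in the same relative order in both. The LCS DP gives dp[7][7] = 5, so this is optimal.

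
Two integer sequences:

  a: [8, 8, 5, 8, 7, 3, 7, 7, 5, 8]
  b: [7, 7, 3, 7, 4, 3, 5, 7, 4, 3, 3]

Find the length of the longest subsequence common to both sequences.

4

Let dp[i][j] be the LCS length of the first i values of a and the first j values of b. dp[i][j] = dp[i-1][j-1]+1 when the i-th and j-th values match, else max(dp[i-1][j], dp[i][j-1]).
    ·  7  7  3  7  4  3  5  7  4  3  3
 ·  0  0  0  0  0  0  0  0  0  0  0  0
 8  0  0  0  0  0  0  0  0  0  0  0  0
 8  0  0  0  0  0  0  0  0  0  0  0  0
 5  0  0  0  0  0  0  0  1  1  1  1  1
 8  0  0  0  0  0  0  0  1  1  1  1  1
 7  0  1  1  1  1  1  1  1  2  2  2  2
 3  0  1  1  2  2  2  2  2  2  2  3  3
 7  0  1  2  2  3  3  3  3  3  3  3  3
 7  0  1  2  2  3  3  3  3  4  4  4  4
 5  0  1  2  2  3  3  3  4  4  4  4  4
 8  0  1  2  2  3  3  3  4  4  4  4  4
dp[10][11] = 4. One LCS (by backtracking along matches): 7, 3, 7, 7.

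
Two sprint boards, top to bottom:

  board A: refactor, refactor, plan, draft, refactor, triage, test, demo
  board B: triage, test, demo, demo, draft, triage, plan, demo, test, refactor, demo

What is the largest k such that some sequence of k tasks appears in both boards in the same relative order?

4

Match draft (board A #4, board B #5) → triage (board A #6, board B #6) → test (board A #7, board B #9) → demo (board A #8, board B #11) — 4 tasks in the same relative order in both. Since dp[8][11] = 4, nothing longer is possible.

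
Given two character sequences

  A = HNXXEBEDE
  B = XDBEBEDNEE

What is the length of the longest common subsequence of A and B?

Pick X (A #3, B #1), then E (A #5, B #4), then B (A #6, B #5), then E (A #7, B #6), then D (A #8, B #7), then E (A #9, B #10); all 6 characters appear in both, in order, and the DP table's final entry dp[9][10] is also 6, so no common subsequence is longer.

6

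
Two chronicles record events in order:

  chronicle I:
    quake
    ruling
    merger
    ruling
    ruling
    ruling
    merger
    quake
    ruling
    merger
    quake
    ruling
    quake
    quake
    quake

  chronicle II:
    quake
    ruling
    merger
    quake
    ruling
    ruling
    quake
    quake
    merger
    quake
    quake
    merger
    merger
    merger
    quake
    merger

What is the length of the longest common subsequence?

10

Match quake at chronicle I[1]=chronicle II[1], ruling at chronicle I[2]=chronicle II[2], merger at chronicle I[3]=chronicle II[3], ruling at chronicle I[4]=chronicle II[5], ruling at chronicle I[5]=chronicle II[6], quake at chronicle I[8]=chronicle II[8], merger at chronicle I[10]=chronicle II[9], quake at chronicle I[11]=chronicle II[10], quake at chronicle I[13]=chronicle II[11], quake at chronicle I[14]=chronicle II[15] — 10 events in the same relative order in both. Since dp[15][16] = 10, nothing longer is possible.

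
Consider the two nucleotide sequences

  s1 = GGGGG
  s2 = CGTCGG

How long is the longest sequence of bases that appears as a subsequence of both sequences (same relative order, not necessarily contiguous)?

3

One common subsequence of length 3: G (s1 #1, s2 #2); then G (s1 #4, s2 #5); then G (s1 #5, s2 #6), and the DP table's final entry dp[5][6] is also 3, so no common subsequence is longer.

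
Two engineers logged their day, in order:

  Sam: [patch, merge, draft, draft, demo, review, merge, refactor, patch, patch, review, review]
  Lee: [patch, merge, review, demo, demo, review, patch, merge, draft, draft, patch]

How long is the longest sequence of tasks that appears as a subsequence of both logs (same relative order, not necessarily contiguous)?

Pick patch (Sam #1, Lee #1) → merge (Sam #2, Lee #2) → demo (Sam #5, Lee #5) → review (Sam #6, Lee #6) → merge (Sam #7, Lee #8) → patch (Sam #10, Lee #11); all 6 tasks appear in both, in order, and the DP table's final entry dp[12][11] is also 6, so no common subsequence is longer.

6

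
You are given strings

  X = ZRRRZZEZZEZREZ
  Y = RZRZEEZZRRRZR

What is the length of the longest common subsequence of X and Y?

Pick Z [1,2] → R [4,3] → Z [5,4] → E [7,6] → Z [8,7] → Z [9,8] → Z [11,12] → R [12,13]; all 8 characters appear in both, in order. dp[14][13] = 8 confirms this is the maximum.

8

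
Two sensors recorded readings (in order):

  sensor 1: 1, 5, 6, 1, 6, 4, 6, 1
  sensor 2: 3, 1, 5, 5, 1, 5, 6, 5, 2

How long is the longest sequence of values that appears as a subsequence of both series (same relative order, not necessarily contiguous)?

One common subsequence of length 4: 1 [1,2]; then 5 [2,4]; then 1 [4,5]; then 6 [5,7]. dp[8][9] = 4 confirms this is the maximum.

4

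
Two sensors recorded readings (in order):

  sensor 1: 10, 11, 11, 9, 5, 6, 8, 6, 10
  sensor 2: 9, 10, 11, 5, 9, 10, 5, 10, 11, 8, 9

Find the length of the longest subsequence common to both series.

Let dp[i][j] be the LCS length of the first i values of sensor 1 and the first j values of sensor 2. dp[i][j] = dp[i-1][j-1]+1 when the i-th and j-th values match, else max(dp[i-1][j], dp[i][j-1]).
    ·  9 10 11  5  9 10  5 10 11  8  9
 ·  0  0  0  0  0  0  0  0  0  0  0  0
10  0  0  1  1  1  1  1  1  1  1  1  1
11  0  0  1  2  2  2  2  2  2  2  2  2
11  0  0  1  2  2  2  2  2  2  3  3  3
 9  0  1  1  2  2  3  3  3  3  3  3  4
 5  0  1  1  2  3  3  3  4  4  4  4  4
 6  0  1  1  2  3  3  3  4  4  4  4  4
 8  0  1  1  2  3  3  3  4  4  4  5  5
 6  0  1  1  2  3  3  3  4  4  4  5  5
10  0  1  2  2  3  3  4  4  5  5  5  5
dp[9][11] = 5. One LCS (by backtracking along matches): 10, 11, 9, 5, 8.

5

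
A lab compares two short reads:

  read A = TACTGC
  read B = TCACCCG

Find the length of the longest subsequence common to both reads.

4

Let dp[i][j] be the LCS length of the first i bases of read A and the first j bases of read B. dp[i][j] = dp[i-1][j-1]+1 when the i-th and j-th bases match, else max(dp[i-1][j], dp[i][j-1]).
    ·  T  C  A  C  C  C  G
 ·  0  0  0  0  0  0  0  0
 T  0  1  1  1  1  1  1  1
 A  0  1  1  2  2  2  2  2
 C  0  1  2  2  3  3  3  3
 T  0  1  2  2  3  3  3  3
 G  0  1  2  2  3  3  3  4
 C  0  1  2  2  3  4  4  4
dp[6][7] = 4. One LCS (by backtracking along matches): TACG.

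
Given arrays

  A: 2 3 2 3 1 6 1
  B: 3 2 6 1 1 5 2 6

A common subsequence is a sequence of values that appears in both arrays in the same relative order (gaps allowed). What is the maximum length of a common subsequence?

Let dp[i][j] be the LCS length of the first i values of A and the first j values of B. dp[i][j] = dp[i-1][j-1]+1 when the i-th and j-th values match, else max(dp[i-1][j], dp[i][j-1]).
    ·  3  2  6  1  1  5  2  6
 ·  0  0  0  0  0  0  0  0  0
 2  0  0  1  1  1  1  1  1  1
 3  0  1  1  1  1  1  1  1  1
 2  0  1  2  2  2  2  2  2  2
 3  0  1  2  2  2  2  2  2  2
 1  0  1  2  2  3  3  3  3  3
 6  0  1  2  3  3  3  3  3  4
 1  0  1  2  3  4  4  4  4  4
dp[7][8] = 4. One LCS (by backtracking along matches): 3, 2, 1, 6.

4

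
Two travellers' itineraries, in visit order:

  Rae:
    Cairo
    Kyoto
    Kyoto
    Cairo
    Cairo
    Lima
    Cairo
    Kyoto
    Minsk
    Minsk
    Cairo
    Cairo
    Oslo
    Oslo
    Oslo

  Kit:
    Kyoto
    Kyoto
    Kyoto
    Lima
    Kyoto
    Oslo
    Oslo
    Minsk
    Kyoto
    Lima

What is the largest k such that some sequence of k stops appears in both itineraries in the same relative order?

One common subsequence of length 6: Kyoto [2,2], Kyoto [3,3], Lima [6,4], Kyoto [8,5], Oslo [13,6], Oslo [14,7]. dp[15][10] = 6 confirms this is the maximum.

6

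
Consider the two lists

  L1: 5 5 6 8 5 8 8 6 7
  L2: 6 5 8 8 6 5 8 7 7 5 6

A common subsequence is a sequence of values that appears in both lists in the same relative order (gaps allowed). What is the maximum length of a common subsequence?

6

Let dp[i][j] be the LCS length of the first i values of L1 and the first j values of L2. dp[i][j] = dp[i-1][j-1]+1 when the i-th and j-th values match, else max(dp[i-1][j], dp[i][j-1]).
    ·  6  5  8  8  6  5  8  7  7  5  6
 ·  0  0  0  0  0  0  0  0  0  0  0  0
 5  0  0  1  1  1  1  1  1  1  1  1  1
 5  0  0  1  1  1  1  2  2  2  2  2  2
 6  0  1  1  1  1  2  2  2  2  2  2  3
 8  0  1  1  2  2  2  2  3  3  3  3  3
 5  0  1  2  2  2  2  3  3  3  3  4  4
 8  0  1  2  3  3  3  3  4  4  4  4  4
 8  0  1  2  3  4  4  4  4  4  4  4  4
 6  0  1  2  3  4  5  5  5  5  5  5  5
 7  0  1  2  3  4  5  5  5  6  6  6  6
dp[9][11] = 6. One LCS (by backtracking along matches): 6, 5, 8, 8, 6, 7.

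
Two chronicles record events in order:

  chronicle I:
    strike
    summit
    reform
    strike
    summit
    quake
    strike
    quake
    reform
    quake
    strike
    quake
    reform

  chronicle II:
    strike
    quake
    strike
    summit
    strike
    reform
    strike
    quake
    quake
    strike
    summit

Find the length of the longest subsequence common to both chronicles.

7

Match strike (chronicle I #1, chronicle II #3); then summit (chronicle I #2, chronicle II #4); then reform (chronicle I #3, chronicle II #6); then strike (chronicle I #7, chronicle II #7); then quake (chronicle I #8, chronicle II #8); then quake (chronicle I #10, chronicle II #9); then strike (chronicle I #11, chronicle II #10) — 7 events in the same relative order in both. dp[13][11] = 7 confirms this is the maximum.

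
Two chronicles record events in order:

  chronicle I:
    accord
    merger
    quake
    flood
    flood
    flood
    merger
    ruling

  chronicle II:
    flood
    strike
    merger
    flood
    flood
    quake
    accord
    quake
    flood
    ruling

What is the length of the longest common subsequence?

Match merger at chronicle I[2]=chronicle II[3], flood at chronicle I[4]=chronicle II[4], flood at chronicle I[5]=chronicle II[5], flood at chronicle I[6]=chronicle II[9], ruling at chronicle I[8]=chronicle II[10] — 5 events in the same relative order in both. The LCS DP gives dp[8][10] = 5, so this is optimal.

5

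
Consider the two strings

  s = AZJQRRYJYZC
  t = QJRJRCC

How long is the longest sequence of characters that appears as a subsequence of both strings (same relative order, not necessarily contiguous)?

Let dp[i][j] be the LCS length of the first i characters of s and the first j characters of t. dp[i][j] = dp[i-1][j-1]+1 when the i-th and j-th characters match, else max(dp[i-1][j], dp[i][j-1]).
    ·  Q  J  R  J  R  C  C
 ·  0  0  0  0  0  0  0  0
 A  0  0  0  0  0  0  0  0
 Z  0  0  0  0  0  0  0  0
 J  0  0  1  1  1  1  1  1
 Q  0  1  1  1  1  1  1  1
 R  0  1  1  2  2  2  2  2
 R  0  1  1  2  2  3  3  3
 Y  0  1  1  2  2  3  3  3
 J  0  1  2  2  3  3  3  3
 Y  0  1  2  2  3  3  3  3
 Z  0  1  2  2  3  3  3  3
 C  0  1  2  2  3  3  4  4
dp[11][7] = 4. One LCS (by backtracking along matches): JRRC.

4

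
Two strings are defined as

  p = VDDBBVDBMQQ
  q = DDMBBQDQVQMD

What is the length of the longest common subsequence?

One common subsequence of length 7: D (p #2, q #1); then D (p #3, q #2); then B (p #4, q #4); then B (p #5, q #5); then D (p #7, q #7); then Q (p #10, q #8); then Q (p #11, q #10), and the DP table's final entry dp[11][12] is also 7, so no common subsequence is longer.

7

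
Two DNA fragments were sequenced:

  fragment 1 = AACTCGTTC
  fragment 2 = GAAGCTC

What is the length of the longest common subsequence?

Let dp[i][j] be the LCS length of the first i bases of fragment 1 and the first j bases of fragment 2. dp[i][j] = dp[i-1][j-1]+1 when the i-th and j-th bases match, else max(dp[i-1][j], dp[i][j-1]).
    ·  G  A  A  G  C  T  C
 ·  0  0  0  0  0  0  0  0
 A  0  0  1  1  1  1  1  1
 A  0  0  1  2  2  2  2  2
 C  0  0  1  2  2  3  3  3
 T  0  0  1  2  2  3  4  4
 C  0  0  1  2  2  3  4  5
 G  0  1  1  2  3  3  4  5
 T  0  1  1  2  3  3  4  5
 T  0  1  1  2  3  3  4  5
 C  0  1  1  2  3  4  4  5
dp[9][7] = 5. One LCS (by backtracking along matches): AACTC.

5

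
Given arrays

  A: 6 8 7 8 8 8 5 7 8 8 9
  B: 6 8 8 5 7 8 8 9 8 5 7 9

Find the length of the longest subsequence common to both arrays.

Pick 6 (A #1, B #1) → 8 (A #2, B #3) → 7 (A #3, B #5) → 8 (A #4, B #6) → 8 (A #5, B #7) → 8 (A #6, B #9) → 5 (A #7, B #10) → 7 (A #8, B #11) → 9 (A #11, B #12); all 9 values appear in both, in order. Since dp[11][12] = 9, nothing longer is possible.

9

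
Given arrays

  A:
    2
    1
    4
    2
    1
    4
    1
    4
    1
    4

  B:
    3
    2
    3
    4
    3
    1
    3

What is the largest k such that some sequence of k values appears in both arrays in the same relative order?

3

Pick 2 (A #1, B #2), then 4 (A #3, B #4), then 1 (A #5, B #6); all 3 values appear in both, in order. dp[10][7] = 3 confirms this is the maximum.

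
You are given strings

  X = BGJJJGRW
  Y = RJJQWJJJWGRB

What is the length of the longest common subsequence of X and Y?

5

Let dp[i][j] be the LCS length of the first i characters of X and the first j characters of Y. dp[i][j] = dp[i-1][j-1]+1 when the i-th and j-th characters match, else max(dp[i-1][j], dp[i][j-1]).
    ·  R  J  J  Q  W  J  J  J  W  G  R  B
 ·  0  0  0  0  0  0  0  0  0  0  0  0  0
 B  0  0  0  0  0  0  0  0  0  0  0  0  1
 G  0  0  0  0  0  0  0  0  0  0  1  1  1
 J  0  0  1  1  1  1  1  1  1  1  1  1  1
 J  0  0  1  2  2  2  2  2  2  2  2  2  2
 J  0  0  1  2  2  2  3  3  3  3  3  3  3
 G  0  0  1  2  2  2  3  3  3  3  4  4  4
 R  0  1  1  2  2  2  3  3  3  3  4  5  5
 W  0  1  1  2  2  3  3  3  3  4  4  5  5
dp[8][12] = 5. One LCS (by backtracking along matches): JJJGR.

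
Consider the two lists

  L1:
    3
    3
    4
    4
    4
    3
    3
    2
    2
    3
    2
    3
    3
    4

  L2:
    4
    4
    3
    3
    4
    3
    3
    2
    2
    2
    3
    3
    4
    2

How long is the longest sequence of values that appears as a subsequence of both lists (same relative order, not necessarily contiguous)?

11

Match 3 at L1[1]=L2[3] → 3 at L1[2]=L2[4] → 4 at L1[5]=L2[5] → 3 at L1[6]=L2[6] → 3 at L1[7]=L2[7] → 2 at L1[8]=L2[8] → 2 at L1[9]=L2[9] → 2 at L1[11]=L2[10] → 3 at L1[12]=L2[11] → 3 at L1[13]=L2[12] → 4 at L1[14]=L2[13] — 11 values in the same relative order in both. The LCS DP gives dp[14][14] = 11, so this is optimal.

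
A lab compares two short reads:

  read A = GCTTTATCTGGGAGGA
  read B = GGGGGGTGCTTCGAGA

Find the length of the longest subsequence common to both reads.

9

Match G (read A #1, read B #8), then C (read A #2, read B #9), then T (read A #5, read B #10), then T (read A #7, read B #11), then C (read A #8, read B #12), then G (read A #12, read B #13), then A (read A #13, read B #14), then G (read A #15, read B #15), then A (read A #16, read B #16) — 9 bases in the same relative order in both, and the DP table's final entry dp[16][16] is also 9, so no common subsequence is longer.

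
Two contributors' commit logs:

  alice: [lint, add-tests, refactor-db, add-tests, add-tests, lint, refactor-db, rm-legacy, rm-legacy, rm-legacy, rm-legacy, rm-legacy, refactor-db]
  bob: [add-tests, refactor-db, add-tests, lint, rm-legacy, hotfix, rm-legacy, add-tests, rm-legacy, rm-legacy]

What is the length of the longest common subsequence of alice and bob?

One common subsequence of length 8: add-tests at alice[2]=bob[1], refactor-db at alice[3]=bob[2], add-tests at alice[5]=bob[3], lint at alice[6]=bob[4], rm-legacy at alice[8]=bob[5], rm-legacy at alice[9]=bob[7], rm-legacy at alice[11]=bob[9], rm-legacy at alice[12]=bob[10]. dp[13][10] = 8 confirms this is the maximum.

8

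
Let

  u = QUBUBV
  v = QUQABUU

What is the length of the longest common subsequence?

One common subsequence of length 4: Q [1,1], then U [2,2], then B [3,5], then U [4,7]. Since dp[6][7] = 4, nothing longer is possible.

4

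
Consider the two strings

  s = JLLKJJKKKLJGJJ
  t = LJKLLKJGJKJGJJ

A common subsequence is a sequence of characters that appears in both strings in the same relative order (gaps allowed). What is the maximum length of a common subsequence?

11

Match J [1,2]; then L [2,4]; then L [3,5]; then K [4,6]; then J [5,7]; then J [6,9]; then K [9,10]; then J [11,11]; then G [12,12]; then J [13,13]; then J [14,14] — 11 characters in the same relative order in both, and the DP table's final entry dp[14][14] is also 11, so no common subsequence is longer.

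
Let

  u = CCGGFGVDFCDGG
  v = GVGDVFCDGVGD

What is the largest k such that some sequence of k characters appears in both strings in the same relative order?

8

Match G (u #3, v #1), then G (u #4, v #3), then V (u #7, v #5), then F (u #9, v #6), then C (u #10, v #7), then D (u #11, v #8), then G (u #12, v #9), then G (u #13, v #11) — 8 characters in the same relative order in both. dp[13][12] = 8 confirms this is the maximum.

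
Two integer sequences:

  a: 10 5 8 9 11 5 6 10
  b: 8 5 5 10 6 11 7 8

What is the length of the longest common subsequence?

3

One common subsequence of length 3: 5 (a #2, b #2); then 5 (a #6, b #3); then 6 (a #7, b #5). Since dp[8][8] = 3, nothing longer is possible.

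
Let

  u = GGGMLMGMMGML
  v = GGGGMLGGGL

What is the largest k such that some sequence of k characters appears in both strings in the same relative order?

Let dp[i][j] be the LCS length of the first i characters of u and the first j characters of v. dp[i][j] = dp[i-1][j-1]+1 when the i-th and j-th characters match, else max(dp[i-1][j], dp[i][j-1]).
    ·  G  G  G  G  M  L  G  G  G  L
 ·  0  0  0  0  0  0  0  0  0  0  0
 G  0  1  1  1  1  1  1  1  1  1  1
 G  0  1  2  2  2  2  2  2  2  2  2
 G  0  1  2  3  3  3  3  3  3  3  3
 M  0  1  2  3  3  4  4  4  4  4  4
 L  0  1  2  3  3  4  5  5  5  5  5
 M  0  1  2  3  3  4  5  5  5  5  5
 G  0  1  2  3  4  4  5  6  6  6  6
 M  0  1  2  3  4  5  5  6  6  6  6
 M  0  1  2  3  4  5  5  6  6  6  6
 G  0  1  2  3  4  5  5  6  7  7  7
 M  0  1  2  3  4  5  5  6  7  7  7
 L  0  1  2  3  4  5  6  6  7  7  8
dp[12][10] = 8. One LCS (by backtracking along matches): GGGMLGGL.

8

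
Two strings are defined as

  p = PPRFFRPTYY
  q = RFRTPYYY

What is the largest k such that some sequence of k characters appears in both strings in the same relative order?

6

Let dp[i][j] be the LCS length of the first i characters of p and the first j characters of q. dp[i][j] = dp[i-1][j-1]+1 when the i-th and j-th characters match, else max(dp[i-1][j], dp[i][j-1]).
    ·  R  F  R  T  P  Y  Y  Y
 ·  0  0  0  0  0  0  0  0  0
 P  0  0  0  0  0  1  1  1  1
 P  0  0  0  0  0  1  1  1  1
 R  0  1  1  1  1  1  1  1  1
 F  0  1  2  2  2  2  2  2  2
 F  0  1  2  2  2  2  2  2  2
 R  0  1  2  3  3  3  3  3  3
 P  0  1  2  3  3  4  4  4  4
 T  0  1  2  3  4  4  4  4  4
 Y  0  1  2  3  4  4  5  5  5
 Y  0  1  2  3  4  4  5  6  6
dp[10][8] = 6. One LCS (by backtracking along matches): RFRPYY.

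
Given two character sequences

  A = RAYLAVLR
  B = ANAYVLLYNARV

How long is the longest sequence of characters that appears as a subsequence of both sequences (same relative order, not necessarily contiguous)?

5

One common subsequence of length 5: A [2,3]; then Y [3,4]; then L [4,7]; then A [5,10]; then V [6,12]. dp[8][12] = 5 confirms this is the maximum.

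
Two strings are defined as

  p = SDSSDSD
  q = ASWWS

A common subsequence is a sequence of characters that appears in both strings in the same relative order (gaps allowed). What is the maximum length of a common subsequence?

Match S at p[1]=q[2]; then S at p[6]=q[5] — 2 characters in the same relative order in both, and the DP table's final entry dp[7][5] is also 2, so no common subsequence is longer.

2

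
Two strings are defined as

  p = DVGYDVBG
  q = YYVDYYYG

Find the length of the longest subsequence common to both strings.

Let dp[i][j] be the LCS length of the first i characters of p and the first j characters of q. dp[i][j] = dp[i-1][j-1]+1 when the i-th and j-th characters match, else max(dp[i-1][j], dp[i][j-1]).
    ·  Y  Y  V  D  Y  Y  Y  G
 ·  0  0  0  0  0  0  0  0  0
 D  0  0  0  0  1  1  1  1  1
 V  0  0  0  1  1  1  1  1  1
 G  0  0  0  1  1  1  1  1  2
 Y  0  1  1  1  1  2  2  2  2
 D  0  1  1  1  2  2  2  2  2
 V  0  1  1  2  2  2  2  2  2
 B  0  1  1  2  2  2  2  2  2
 G  0  1  1  2  2  2  2  2  3
dp[8][8] = 3. One LCS (by backtracking along matches): DYG.

3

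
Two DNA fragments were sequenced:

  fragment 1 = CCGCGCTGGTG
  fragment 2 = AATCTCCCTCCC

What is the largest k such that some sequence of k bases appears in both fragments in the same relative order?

5

Let dp[i][j] be the LCS length of the first i bases of fragment 1 and the first j bases of fragment 2. dp[i][j] = dp[i-1][j-1]+1 when the i-th and j-th bases match, else max(dp[i-1][j], dp[i][j-1]).
    ·  A  A  T  C  T  C  C  C  T  C  C  C
 ·  0  0  0  0  0  0  0  0  0  0  0  0  0
 C  0  0  0  0  1  1  1  1  1  1  1  1  1
 C  0  0  0  0  1  1  2  2  2  2  2  2  2
 G  0  0  0  0  1  1  2  2  2  2  2  2  2
 C  0  0  0  0  1  1  2  3  3  3  3  3  3
 G  0  0  0  0  1  1  2  3  3  3  3  3  3
 C  0  0  0  0  1  1  2  3  4  4  4  4  4
 T  0  0  0  1  1  2  2  3  4  5  5  5  5
 G  0  0  0  1  1  2  2  3  4  5  5  5  5
 G  0  0  0  1  1  2  2  3  4  5  5  5  5
 T  0  0  0  1  1  2  2  3  4  5  5  5  5
 G  0  0  0  1  1  2  2  3  4  5  5  5  5
dp[11][12] = 5. One LCS (by backtracking along matches): CCCCT.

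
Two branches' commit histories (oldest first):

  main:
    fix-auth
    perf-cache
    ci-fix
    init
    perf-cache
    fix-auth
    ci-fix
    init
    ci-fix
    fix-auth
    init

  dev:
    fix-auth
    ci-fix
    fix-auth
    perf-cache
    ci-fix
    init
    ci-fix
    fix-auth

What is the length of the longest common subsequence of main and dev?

7

One common subsequence of length 7: fix-auth (main #1, dev #1), ci-fix (main #3, dev #2), perf-cache (main #5, dev #4), ci-fix (main #7, dev #5), init (main #8, dev #6), ci-fix (main #9, dev #7), fix-auth (main #10, dev #8). Since dp[11][8] = 7, nothing longer is possible.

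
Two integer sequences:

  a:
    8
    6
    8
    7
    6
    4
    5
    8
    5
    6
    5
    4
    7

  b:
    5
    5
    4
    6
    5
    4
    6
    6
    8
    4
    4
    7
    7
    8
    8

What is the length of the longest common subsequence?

6

Taking 5 [7,1]; then 5 [9,2]; then 6 [10,4]; then 5 [11,5]; then 4 [12,11]; then 7 [13,13] gives a common subsequence of length 6, and the DP table's final entry dp[13][15] is also 6, so no common subsequence is longer.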